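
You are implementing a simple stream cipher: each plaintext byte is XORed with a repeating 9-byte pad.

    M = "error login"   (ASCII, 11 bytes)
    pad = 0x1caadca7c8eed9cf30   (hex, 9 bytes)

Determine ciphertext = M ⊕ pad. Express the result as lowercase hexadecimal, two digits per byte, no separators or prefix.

The 9-byte key repeats, so the effective keystream is 1c aa dc a7 c8 ee d9 cf 30 1c aa.
byte 0: 65 ⊕ 1c = 79
byte 1: 72 ⊕ aa = d8
byte 2: 72 ⊕ dc = ae
byte 3: 6f ⊕ a7 = c8
byte 4: 72 ⊕ c8 = ba
byte 5: 20 ⊕ ee = ce
byte 6: 6c ⊕ d9 = b5
byte 7: 6f ⊕ cf = a0
byte 8: 67 ⊕ 30 = 57
byte 9: 69 ⊕ 1c = 75
byte 10: 6e ⊕ aa = c4

79d8aec8baceb5a05775c4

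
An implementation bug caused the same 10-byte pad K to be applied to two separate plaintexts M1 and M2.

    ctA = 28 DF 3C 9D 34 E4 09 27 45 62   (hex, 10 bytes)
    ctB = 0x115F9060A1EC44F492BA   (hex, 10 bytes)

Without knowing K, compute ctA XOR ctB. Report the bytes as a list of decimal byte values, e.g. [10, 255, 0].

ctA ⊕ ctB = (M1 ⊕ K) ⊕ (M2 ⊕ K) = M1 ⊕ M2 — the shared key cancels under XOR.
28 ^ 11 = 39
df ^ 5f = 80
3c ^ 90 = ac
9d ^ 60 = fd
34 ^ a1 = 95
e4 ^ ec = 08
09 ^ 44 = 4d
27 ^ f4 = d3
45 ^ 92 = d7
62 ^ ba = d8

[57, 128, 172, 253, 149, 8, 77, 211, 215, 216]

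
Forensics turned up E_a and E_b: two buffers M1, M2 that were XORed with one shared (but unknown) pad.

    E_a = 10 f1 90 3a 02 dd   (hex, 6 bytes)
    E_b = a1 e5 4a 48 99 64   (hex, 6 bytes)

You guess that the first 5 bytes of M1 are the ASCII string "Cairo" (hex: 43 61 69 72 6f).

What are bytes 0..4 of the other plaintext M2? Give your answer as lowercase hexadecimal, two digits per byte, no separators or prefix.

First, E_a ⊕ E_b = (M1 ⊕ K) ⊕ (M2 ⊕ K) = M1 ⊕ M2, so the key drops out. Then M2 = (M1 ⊕ M2) ⊕ M1 over the first 5 bytes.
byte 0: (10 xor a1) xor 43 = b1 xor 43 = f2
byte 1: (f1 xor e5) xor 61 = 14 xor 61 = 75
byte 2: (90 xor 4a) xor 69 = da xor 69 = b3
byte 3: (3a xor 48) xor 72 = 72 xor 72 = 00
byte 4: (02 xor 99) xor 6f = 9b xor 6f = f4

f275b300f4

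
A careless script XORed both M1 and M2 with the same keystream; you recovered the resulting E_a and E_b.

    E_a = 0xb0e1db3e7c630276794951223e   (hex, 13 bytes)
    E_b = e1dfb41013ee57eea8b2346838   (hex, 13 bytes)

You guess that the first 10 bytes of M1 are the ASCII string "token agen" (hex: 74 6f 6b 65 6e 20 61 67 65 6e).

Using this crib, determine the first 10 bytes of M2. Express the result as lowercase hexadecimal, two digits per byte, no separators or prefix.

First, E_a ⊕ E_b = (M1 ⊕ K) ⊕ (M2 ⊕ K) = M1 ⊕ M2, so the key drops out. Then M2 = (M1 ⊕ M2) ⊕ M1 over the first 10 bytes.
byte 0: (b0 xor e1) xor 74 = 51 xor 74 = 25
byte 1: (e1 xor df) xor 6f = 3e xor 6f = 51
byte 2: (db xor b4) xor 6b = 6f xor 6b = 04
byte 3: (3e xor 10) xor 65 = 2e xor 65 = 4b
byte 4: (7c xor 13) xor 6e = 6f xor 6e = 01
byte 5: (63 xor ee) xor 20 = 8d xor 20 = ad
byte 6: (02 xor 57) xor 61 = 55 xor 61 = 34
byte 7: (76 xor ee) xor 67 = 98 xor 67 = ff
byte 8: (79 xor a8) xor 65 = d1 xor 65 = b4
byte 9: (49 xor b2) xor 6e = fb xor 6e = 95

2551044b01ad34ffb495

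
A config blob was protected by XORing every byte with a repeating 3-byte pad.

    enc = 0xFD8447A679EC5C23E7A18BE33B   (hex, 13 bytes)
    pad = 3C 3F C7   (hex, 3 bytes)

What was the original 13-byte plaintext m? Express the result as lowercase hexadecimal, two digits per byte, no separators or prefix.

The 3-byte key repeats, so the effective keystream is 3c 3f c7 3c 3f c7 3c 3f c7 3c 3f c7 3c.
byte 0: 253 ⊕  60 = 193
byte 1: 132 ⊕  63 = 187
byte 2:  71 ⊕ 199 = 128
byte 3: 166 ⊕  60 = 154
byte 4: 121 ⊕  63 =  70
byte 5: 236 ⊕ 199 =  43
byte 6:  92 ⊕  60 =  96
byte 7:  35 ⊕  63 =  28
byte 8: 231 ⊕ 199 =  32
byte 9: 161 ⊕  60 = 157
byte 10: 139 ⊕  63 = 180
byte 11: 227 ⊕ 199 =  36
byte 12:  59 ⊕  60 =   7

c1bb809a462b601c209db42407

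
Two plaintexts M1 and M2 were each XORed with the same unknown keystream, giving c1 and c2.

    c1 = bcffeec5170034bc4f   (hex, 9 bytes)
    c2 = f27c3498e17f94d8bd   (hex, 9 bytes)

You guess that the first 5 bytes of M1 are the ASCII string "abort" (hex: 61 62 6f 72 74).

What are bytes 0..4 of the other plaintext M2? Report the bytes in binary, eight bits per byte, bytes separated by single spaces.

00101111 11100001 10110101 00101111 10000010

First, c1 ⊕ c2 = (M1 ⊕ K) ⊕ (M2 ⊕ K) = M1 ⊕ M2, so the key drops out. Then M2 = (M1 ⊕ M2) ⊕ M1 over the first 5 bytes.
byte 0: (bc xor f2) xor 61 = 4e xor 61 = 2f
byte 1: (ff xor 7c) xor 62 = 83 xor 62 = e1
byte 2: (ee xor 34) xor 6f = da xor 6f = b5
byte 3: (c5 xor 98) xor 72 = 5d xor 72 = 2f
byte 4: (17 xor e1) xor 74 = f6 xor 74 = 82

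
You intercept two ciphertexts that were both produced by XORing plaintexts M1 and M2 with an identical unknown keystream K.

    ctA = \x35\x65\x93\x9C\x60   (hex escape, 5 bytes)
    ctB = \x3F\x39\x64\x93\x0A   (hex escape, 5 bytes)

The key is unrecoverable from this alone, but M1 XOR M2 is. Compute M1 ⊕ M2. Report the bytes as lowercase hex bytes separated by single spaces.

0a 5c f7 0f 6a

ctA ⊕ ctB = (M1 ⊕ K) ⊕ (M2 ⊕ K) = M1 ⊕ M2 — the shared key cancels under XOR.
byte 0: 35 ⊕ 3f = 0a
byte 1: 65 ⊕ 39 = 5c
byte 2: 93 ⊕ 64 = f7
byte 3: 9c ⊕ 93 = 0f
byte 4: 60 ⊕ 0a = 6a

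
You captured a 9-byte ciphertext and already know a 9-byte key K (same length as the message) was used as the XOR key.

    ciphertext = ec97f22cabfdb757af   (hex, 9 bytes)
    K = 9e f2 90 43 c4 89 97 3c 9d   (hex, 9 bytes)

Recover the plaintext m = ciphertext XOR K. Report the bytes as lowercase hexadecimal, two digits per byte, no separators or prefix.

XOR is its own inverse, so applying the key byte-wise gives the result directly.
ec ^ 9e = 72
97 ^ f2 = 65
f2 ^ 90 = 62
2c ^ 43 = 6f
ab ^ c4 = 6f
fd ^ 89 = 74
b7 ^ 97 = 20
57 ^ 3c = 6b
af ^ 9d = 32

7265626f6f74206b32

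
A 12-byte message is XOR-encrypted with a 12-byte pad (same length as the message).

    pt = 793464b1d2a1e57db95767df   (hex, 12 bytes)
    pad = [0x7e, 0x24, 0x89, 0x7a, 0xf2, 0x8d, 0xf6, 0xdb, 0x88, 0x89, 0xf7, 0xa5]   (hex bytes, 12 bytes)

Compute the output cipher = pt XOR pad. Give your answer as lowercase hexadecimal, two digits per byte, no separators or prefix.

0710edcb202c13a631de907a

01111001 xor 01111110 = 00000111
00110100 xor 00100100 = 00010000
01100100 xor 10001001 = 11101101
10110001 xor 01111010 = 11001011
11010010 xor 11110010 = 00100000
10100001 xor 10001101 = 00101100
11100101 xor 11110110 = 00010011
01111101 xor 11011011 = 10100110
10111001 xor 10001000 = 00110001
01010111 xor 10001001 = 11011110
01100111 xor 11110111 = 10010000
11011111 xor 10100101 = 01111010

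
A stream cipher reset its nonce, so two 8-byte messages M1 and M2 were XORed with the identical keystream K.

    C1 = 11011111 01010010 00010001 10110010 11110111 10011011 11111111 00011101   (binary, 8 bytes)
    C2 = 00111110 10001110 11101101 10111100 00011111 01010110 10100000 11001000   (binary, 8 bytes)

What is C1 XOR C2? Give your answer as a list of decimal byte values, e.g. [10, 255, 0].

C1 ⊕ C2 = (M1 ⊕ K) ⊕ (M2 ⊕ K) = M1 ⊕ M2 — the shared key cancels under XOR.
byte 0: 11011111 xor 00111110 = 11100001
byte 1: 01010010 xor 10001110 = 11011100
byte 2: 00010001 xor 11101101 = 11111100
byte 3: 10110010 xor 10111100 = 00001110
byte 4: 11110111 xor 00011111 = 11101000
byte 5: 10011011 xor 01010110 = 11001101
byte 6: 11111111 xor 10100000 = 01011111
byte 7: 00011101 xor 11001000 = 11010101

[225, 220, 252, 14, 232, 205, 95, 213]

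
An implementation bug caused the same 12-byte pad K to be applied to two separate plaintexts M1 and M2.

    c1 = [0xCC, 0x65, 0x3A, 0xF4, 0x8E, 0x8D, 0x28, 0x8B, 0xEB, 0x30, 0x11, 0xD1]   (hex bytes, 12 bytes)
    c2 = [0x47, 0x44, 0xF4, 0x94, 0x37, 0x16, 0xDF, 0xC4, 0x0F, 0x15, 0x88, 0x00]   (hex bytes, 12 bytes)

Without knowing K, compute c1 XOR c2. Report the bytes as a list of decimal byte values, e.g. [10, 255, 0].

[139, 33, 206, 96, 185, 155, 247, 79, 228, 37, 153, 209]

c1 ⊕ c2 = (M1 ⊕ K) ⊕ (M2 ⊕ K) = M1 ⊕ M2 — the shared key cancels under XOR.
cc xor 47 = 8b
65 xor 44 = 21
3a xor f4 = ce
f4 xor 94 = 60
8e xor 37 = b9
8d xor 16 = 9b
28 xor df = f7
8b xor c4 = 4f
eb xor 0f = e4
30 xor 15 = 25
11 xor 88 = 99
d1 xor 00 = d1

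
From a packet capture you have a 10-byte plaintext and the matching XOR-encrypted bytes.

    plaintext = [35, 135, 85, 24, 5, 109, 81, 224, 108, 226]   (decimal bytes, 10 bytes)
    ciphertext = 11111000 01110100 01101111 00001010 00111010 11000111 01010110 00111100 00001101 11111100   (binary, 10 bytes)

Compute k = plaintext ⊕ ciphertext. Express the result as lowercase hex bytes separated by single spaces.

db f3 3a 12 3f aa 07 dc 61 1e

Since ciphertext = plaintext ⊕ k, XORing both sides with plaintext gives k = plaintext ⊕ ciphertext.
23 XOR f8 = db
87 XOR 74 = f3
55 XOR 6f = 3a
18 XOR 0a = 12
05 XOR 3a = 3f
6d XOR c7 = aa
51 XOR 56 = 07
e0 XOR 3c = dc
6c XOR 0d = 61
e2 XOR fc = 1e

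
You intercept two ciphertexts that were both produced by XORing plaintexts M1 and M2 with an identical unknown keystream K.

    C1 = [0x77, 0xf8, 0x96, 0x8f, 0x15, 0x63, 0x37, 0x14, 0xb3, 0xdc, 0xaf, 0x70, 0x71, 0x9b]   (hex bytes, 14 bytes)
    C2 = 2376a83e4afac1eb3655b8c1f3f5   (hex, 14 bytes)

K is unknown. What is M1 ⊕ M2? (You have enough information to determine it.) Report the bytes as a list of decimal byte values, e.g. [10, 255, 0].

C1 ⊕ C2 = (M1 ⊕ K) ⊕ (M2 ⊕ K) = M1 ⊕ M2 — the shared key cancels under XOR.
byte 0: 119 xor  35 =  84
byte 1: 248 xor 118 = 142
byte 2: 150 xor 168 =  62
byte 3: 143 xor  62 = 177
byte 4:  21 xor  74 =  95
byte 5:  99 xor 250 = 153
byte 6:  55 xor 193 = 246
byte 7:  20 xor 235 = 255
byte 8: 179 xor  54 = 133
byte 9: 220 xor  85 = 137
byte 10: 175 xor 184 =  23
byte 11: 112 xor 193 = 177
byte 12: 113 xor 243 = 130
byte 13: 155 xor 245 = 110

[84, 142, 62, 177, 95, 153, 246, 255, 133, 137, 23, 177, 130, 110]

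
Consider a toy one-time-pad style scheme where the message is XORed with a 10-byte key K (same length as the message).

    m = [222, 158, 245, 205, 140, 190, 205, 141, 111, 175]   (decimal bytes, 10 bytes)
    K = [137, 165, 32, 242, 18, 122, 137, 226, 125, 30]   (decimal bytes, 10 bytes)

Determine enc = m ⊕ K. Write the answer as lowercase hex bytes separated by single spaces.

57 3b d5 3f 9e c4 44 6f 12 b1

de XOR 89 = 57
9e XOR a5 = 3b
f5 XOR 20 = d5
cd XOR f2 = 3f
8c XOR 12 = 9e
be XOR 7a = c4
cd XOR 89 = 44
8d XOR e2 = 6f
6f XOR 7d = 12
af XOR 1e = b1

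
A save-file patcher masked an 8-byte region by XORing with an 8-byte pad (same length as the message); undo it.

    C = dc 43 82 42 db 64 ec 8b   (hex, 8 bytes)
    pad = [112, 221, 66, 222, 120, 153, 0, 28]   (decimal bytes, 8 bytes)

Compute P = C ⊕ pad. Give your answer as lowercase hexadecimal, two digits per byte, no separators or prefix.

ac9ec09ca3fdec97

XOR is its own inverse, so applying the key byte-wise gives the result directly.
byte 0: dc ⊕ 70 = ac
byte 1: 43 ⊕ dd = 9e
byte 2: 82 ⊕ 42 = c0
byte 3: 42 ⊕ de = 9c
byte 4: db ⊕ 78 = a3
byte 5: 64 ⊕ 99 = fd
byte 6: ec ⊕ 00 = ec
byte 7: 8b ⊕ 1c = 97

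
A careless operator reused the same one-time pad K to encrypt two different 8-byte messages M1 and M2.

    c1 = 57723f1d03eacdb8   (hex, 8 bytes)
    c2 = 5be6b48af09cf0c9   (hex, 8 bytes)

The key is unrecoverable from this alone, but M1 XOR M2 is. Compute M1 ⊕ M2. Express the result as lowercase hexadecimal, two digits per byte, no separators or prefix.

c1 ⊕ c2 = (M1 ⊕ K) ⊕ (M2 ⊕ K) = M1 ⊕ M2 — the shared key cancels under XOR.
 87 XOR  91 =  12
114 XOR 230 = 148
 63 XOR 180 = 139
 29 XOR 138 = 151
  3 XOR 240 = 243
234 XOR 156 = 118
205 XOR 240 =  61
184 XOR 201 = 113

0c948b97f3763d71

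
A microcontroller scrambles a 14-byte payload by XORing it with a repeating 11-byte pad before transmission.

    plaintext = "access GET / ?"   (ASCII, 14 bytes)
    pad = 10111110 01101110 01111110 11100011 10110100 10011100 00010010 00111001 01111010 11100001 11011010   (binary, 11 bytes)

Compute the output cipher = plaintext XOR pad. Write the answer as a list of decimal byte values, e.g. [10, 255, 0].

The 11-byte key repeats, so the effective keystream is be 6e 7e e3 b4 9c 12 39 7a e1 da be 6e 7e.
byte 0:  97 ⊕ 190 = 223
byte 1:  99 ⊕ 110 =  13
byte 2:  99 ⊕ 126 =  29
byte 3: 101 ⊕ 227 = 134
byte 4: 115 ⊕ 180 = 199
byte 5: 115 ⊕ 156 = 239
byte 6:  32 ⊕  18 =  50
byte 7:  71 ⊕  57 = 126
byte 8:  69 ⊕ 122 =  63
byte 9:  84 ⊕ 225 = 181
byte 10:  32 ⊕ 218 = 250
byte 11:  47 ⊕ 190 = 145
byte 12:  32 ⊕ 110 =  78
byte 13:  63 ⊕ 126 =  65

[223, 13, 29, 134, 199, 239, 50, 126, 63, 181, 250, 145, 78, 65]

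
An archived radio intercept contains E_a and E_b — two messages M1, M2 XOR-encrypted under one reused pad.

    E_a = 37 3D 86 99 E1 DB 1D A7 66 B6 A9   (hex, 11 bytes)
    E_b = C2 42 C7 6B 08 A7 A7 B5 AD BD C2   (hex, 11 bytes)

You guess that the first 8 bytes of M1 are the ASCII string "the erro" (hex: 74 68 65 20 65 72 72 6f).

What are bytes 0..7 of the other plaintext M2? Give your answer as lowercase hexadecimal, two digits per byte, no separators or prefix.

811724d28c0ec87d

First, E_a ⊕ E_b = (M1 ⊕ K) ⊕ (M2 ⊕ K) = M1 ⊕ M2, so the key drops out. Then M2 = (M1 ⊕ M2) ⊕ M1 over the first 8 bytes.
byte 0: (37 xor c2) xor 74 = f5 xor 74 = 81
byte 1: (3d xor 42) xor 68 = 7f xor 68 = 17
byte 2: (86 xor c7) xor 65 = 41 xor 65 = 24
byte 3: (99 xor 6b) xor 20 = f2 xor 20 = d2
byte 4: (e1 xor 08) xor 65 = e9 xor 65 = 8c
byte 5: (db xor a7) xor 72 = 7c xor 72 = 0e
byte 6: (1d xor a7) xor 72 = ba xor 72 = c8
byte 7: (a7 xor b5) xor 6f = 12 xor 6f = 7d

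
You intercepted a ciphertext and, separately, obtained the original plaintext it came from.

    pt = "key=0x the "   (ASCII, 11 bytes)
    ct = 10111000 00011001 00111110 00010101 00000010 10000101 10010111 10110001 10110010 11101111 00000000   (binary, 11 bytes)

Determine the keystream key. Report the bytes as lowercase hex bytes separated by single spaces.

d3 7c 47 28 32 fd b7 c5 da 8a 20

Since ct = pt ⊕ key, XORing both sides with pt gives key = pt ⊕ ct.
byte 0: 6b ^ b8 = d3
byte 1: 65 ^ 19 = 7c
byte 2: 79 ^ 3e = 47
byte 3: 3d ^ 15 = 28
byte 4: 30 ^ 02 = 32
byte 5: 78 ^ 85 = fd
byte 6: 20 ^ 97 = b7
byte 7: 74 ^ b1 = c5
byte 8: 68 ^ b2 = da
byte 9: 65 ^ ef = 8a
byte 10: 20 ^ 00 = 20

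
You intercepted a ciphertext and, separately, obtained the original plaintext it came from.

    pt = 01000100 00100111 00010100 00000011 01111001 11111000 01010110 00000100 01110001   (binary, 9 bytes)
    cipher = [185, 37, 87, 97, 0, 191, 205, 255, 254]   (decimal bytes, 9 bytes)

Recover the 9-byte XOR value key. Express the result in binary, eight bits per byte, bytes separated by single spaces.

11111101 00000010 01000011 01100010 01111001 01000111 10011011 11111011 10001111

Since cipher = pt ⊕ key, XORing both sides with pt gives key = pt ⊕ cipher.
44 xor b9 = fd
27 xor 25 = 02
14 xor 57 = 43
03 xor 61 = 62
79 xor 00 = 79
f8 xor bf = 47
56 xor cd = 9b
04 xor ff = fb
71 xor fe = 8f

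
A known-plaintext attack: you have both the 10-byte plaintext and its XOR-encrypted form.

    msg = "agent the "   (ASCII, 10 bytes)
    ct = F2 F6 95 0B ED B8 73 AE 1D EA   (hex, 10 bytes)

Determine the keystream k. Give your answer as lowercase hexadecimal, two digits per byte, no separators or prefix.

9391f065999807c678ca

Since ct = msg ⊕ k, XORing both sides with msg gives k = msg ⊕ ct.
byte 0: 01100001 XOR 11110010 = 10010011
byte 1: 01100111 XOR 11110110 = 10010001
byte 2: 01100101 XOR 10010101 = 11110000
byte 3: 01101110 XOR 00001011 = 01100101
byte 4: 01110100 XOR 11101101 = 10011001
byte 5: 00100000 XOR 10111000 = 10011000
byte 6: 01110100 XOR 01110011 = 00000111
byte 7: 01101000 XOR 10101110 = 11000110
byte 8: 01100101 XOR 00011101 = 01111000
byte 9: 00100000 XOR 11101010 = 11001010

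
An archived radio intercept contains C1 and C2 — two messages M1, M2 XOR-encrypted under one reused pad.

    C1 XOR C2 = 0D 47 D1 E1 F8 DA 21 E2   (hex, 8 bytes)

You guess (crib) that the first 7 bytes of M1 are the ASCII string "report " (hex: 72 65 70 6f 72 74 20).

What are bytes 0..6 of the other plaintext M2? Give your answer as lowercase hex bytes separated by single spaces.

Since C1 ⊕ C2 = M1 ⊕ M2, XORing with the guessed M1 bytes yields the corresponding M2 bytes: M2 = (C1 ⊕ C2) ⊕ M1.
byte 0: 00001101 ^ 01110010 = 01111111
byte 1: 01000111 ^ 01100101 = 00100010
byte 2: 11010001 ^ 01110000 = 10100001
byte 3: 11100001 ^ 01101111 = 10001110
byte 4: 11111000 ^ 01110010 = 10001010
byte 5: 11011010 ^ 01110100 = 10101110
byte 6: 00100001 ^ 00100000 = 00000001

7f 22 a1 8e 8a ae 01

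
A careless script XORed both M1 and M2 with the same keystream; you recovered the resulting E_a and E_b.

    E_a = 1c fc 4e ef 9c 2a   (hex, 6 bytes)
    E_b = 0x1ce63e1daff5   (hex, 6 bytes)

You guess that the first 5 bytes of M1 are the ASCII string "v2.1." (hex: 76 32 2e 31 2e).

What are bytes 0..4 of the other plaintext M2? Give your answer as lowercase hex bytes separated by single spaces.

First, E_a ⊕ E_b = (M1 ⊕ K) ⊕ (M2 ⊕ K) = M1 ⊕ M2, so the key drops out. Then M2 = (M1 ⊕ M2) ⊕ M1 over the first 5 bytes.
byte 0: (1c ⊕ 1c) ⊕ 76 = 00 ⊕ 76 = 76
byte 1: (fc ⊕ e6) ⊕ 32 = 1a ⊕ 32 = 28
byte 2: (4e ⊕ 3e) ⊕ 2e = 70 ⊕ 2e = 5e
byte 3: (ef ⊕ 1d) ⊕ 31 = f2 ⊕ 31 = c3
byte 4: (9c ⊕ af) ⊕ 2e = 33 ⊕ 2e = 1d

76 28 5e c3 1d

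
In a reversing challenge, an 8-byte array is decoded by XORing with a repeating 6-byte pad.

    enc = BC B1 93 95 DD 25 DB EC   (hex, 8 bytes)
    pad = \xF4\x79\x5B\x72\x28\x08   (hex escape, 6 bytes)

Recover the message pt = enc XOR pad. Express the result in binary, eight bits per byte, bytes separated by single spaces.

01001000 11001000 11001000 11100111 11110101 00101101 00101111 10010101

The 6-byte key repeats, so the effective keystream is f4 79 5b 72 28 08 f4 79.
byte 0: 188 XOR 244 =  72
byte 1: 177 XOR 121 = 200
byte 2: 147 XOR  91 = 200
byte 3: 149 XOR 114 = 231
byte 4: 221 XOR  40 = 245
byte 5:  37 XOR   8 =  45
byte 6: 219 XOR 244 =  47
byte 7: 236 XOR 121 = 149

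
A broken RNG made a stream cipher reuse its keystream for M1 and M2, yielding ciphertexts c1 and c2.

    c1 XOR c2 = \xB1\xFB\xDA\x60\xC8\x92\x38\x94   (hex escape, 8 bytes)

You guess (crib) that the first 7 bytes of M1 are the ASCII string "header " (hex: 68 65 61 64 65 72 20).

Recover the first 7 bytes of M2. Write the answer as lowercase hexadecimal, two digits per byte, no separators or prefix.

Since c1 ⊕ c2 = M1 ⊕ M2, XORing with the guessed M1 bytes yields the corresponding M2 bytes: M2 = (c1 ⊕ c2) ⊕ M1.
b1 xor 68 = d9
fb xor 65 = 9e
da xor 61 = bb
60 xor 64 = 04
c8 xor 65 = ad
92 xor 72 = e0
38 xor 20 = 18

d99ebb04ade018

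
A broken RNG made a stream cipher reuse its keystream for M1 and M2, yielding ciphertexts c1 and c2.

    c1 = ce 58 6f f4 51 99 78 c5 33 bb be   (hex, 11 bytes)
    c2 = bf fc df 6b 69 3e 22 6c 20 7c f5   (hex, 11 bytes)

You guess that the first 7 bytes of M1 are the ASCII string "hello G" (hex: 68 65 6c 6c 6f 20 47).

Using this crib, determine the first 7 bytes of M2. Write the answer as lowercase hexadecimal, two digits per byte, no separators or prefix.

First, c1 ⊕ c2 = (M1 ⊕ K) ⊕ (M2 ⊕ K) = M1 ⊕ M2, so the key drops out. Then M2 = (M1 ⊕ M2) ⊕ M1 over the first 7 bytes.
byte 0: (ce XOR bf) XOR 68 = 71 XOR 68 = 19
byte 1: (58 XOR fc) XOR 65 = a4 XOR 65 = c1
byte 2: (6f XOR df) XOR 6c = b0 XOR 6c = dc
byte 3: (f4 XOR 6b) XOR 6c = 9f XOR 6c = f3
byte 4: (51 XOR 69) XOR 6f = 38 XOR 6f = 57
byte 5: (99 XOR 3e) XOR 20 = a7 XOR 20 = 87
byte 6: (78 XOR 22) XOR 47 = 5a XOR 47 = 1d

19c1dcf357871d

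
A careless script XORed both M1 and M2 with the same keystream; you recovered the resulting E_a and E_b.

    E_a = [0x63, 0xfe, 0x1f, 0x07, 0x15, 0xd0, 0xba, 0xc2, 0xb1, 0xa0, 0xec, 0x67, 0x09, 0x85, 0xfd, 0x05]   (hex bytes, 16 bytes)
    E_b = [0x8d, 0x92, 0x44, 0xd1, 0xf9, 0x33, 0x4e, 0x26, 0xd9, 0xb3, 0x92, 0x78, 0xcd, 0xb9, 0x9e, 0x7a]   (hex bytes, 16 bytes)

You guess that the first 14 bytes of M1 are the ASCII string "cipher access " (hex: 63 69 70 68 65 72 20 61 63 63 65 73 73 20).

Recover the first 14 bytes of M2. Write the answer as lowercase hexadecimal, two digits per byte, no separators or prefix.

First, E_a ⊕ E_b = (M1 ⊕ K) ⊕ (M2 ⊕ K) = M1 ⊕ M2, so the key drops out. Then M2 = (M1 ⊕ M2) ⊕ M1 over the first 14 bytes.
byte 0: (63 ⊕ 8d) ⊕ 63 = ee ⊕ 63 = 8d
byte 1: (fe ⊕ 92) ⊕ 69 = 6c ⊕ 69 = 05
byte 2: (1f ⊕ 44) ⊕ 70 = 5b ⊕ 70 = 2b
byte 3: (07 ⊕ d1) ⊕ 68 = d6 ⊕ 68 = be
byte 4: (15 ⊕ f9) ⊕ 65 = ec ⊕ 65 = 89
byte 5: (d0 ⊕ 33) ⊕ 72 = e3 ⊕ 72 = 91
byte 6: (ba ⊕ 4e) ⊕ 20 = f4 ⊕ 20 = d4
byte 7: (c2 ⊕ 26) ⊕ 61 = e4 ⊕ 61 = 85
byte 8: (b1 ⊕ d9) ⊕ 63 = 68 ⊕ 63 = 0b
byte 9: (a0 ⊕ b3) ⊕ 63 = 13 ⊕ 63 = 70
byte 10: (ec ⊕ 92) ⊕ 65 = 7e ⊕ 65 = 1b
byte 11: (67 ⊕ 78) ⊕ 73 = 1f ⊕ 73 = 6c
byte 12: (09 ⊕ cd) ⊕ 73 = c4 ⊕ 73 = b7
byte 13: (85 ⊕ b9) ⊕ 20 = 3c ⊕ 20 = 1c

8d052bbe8991d4850b701b6cb71c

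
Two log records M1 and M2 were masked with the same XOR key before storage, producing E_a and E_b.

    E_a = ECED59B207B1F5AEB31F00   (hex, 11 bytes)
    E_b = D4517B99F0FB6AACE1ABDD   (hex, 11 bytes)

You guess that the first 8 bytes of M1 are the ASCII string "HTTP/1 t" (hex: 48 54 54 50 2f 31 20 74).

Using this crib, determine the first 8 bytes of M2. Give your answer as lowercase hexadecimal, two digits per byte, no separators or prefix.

70e8767bd87bbf76

First, E_a ⊕ E_b = (M1 ⊕ K) ⊕ (M2 ⊕ K) = M1 ⊕ M2, so the key drops out. Then M2 = (M1 ⊕ M2) ⊕ M1 over the first 8 bytes.
byte 0: (ec xor d4) xor 48 = 38 xor 48 = 70
byte 1: (ed xor 51) xor 54 = bc xor 54 = e8
byte 2: (59 xor 7b) xor 54 = 22 xor 54 = 76
byte 3: (b2 xor 99) xor 50 = 2b xor 50 = 7b
byte 4: (07 xor f0) xor 2f = f7 xor 2f = d8
byte 5: (b1 xor fb) xor 31 = 4a xor 31 = 7b
byte 6: (f5 xor 6a) xor 20 = 9f xor 20 = bf
byte 7: (ae xor ac) xor 74 = 02 xor 74 = 76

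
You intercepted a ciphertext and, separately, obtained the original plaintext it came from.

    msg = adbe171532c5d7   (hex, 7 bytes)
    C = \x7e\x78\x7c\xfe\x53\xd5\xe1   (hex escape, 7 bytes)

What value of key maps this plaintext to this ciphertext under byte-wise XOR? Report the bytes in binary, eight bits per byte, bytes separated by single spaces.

11010011 11000110 01101011 11101011 01100001 00010000 00110110

Since C = msg ⊕ key, XORing both sides with msg gives key = msg ⊕ C.
ad XOR 7e = d3
be XOR 78 = c6
17 XOR 7c = 6b
15 XOR fe = eb
32 XOR 53 = 61
c5 XOR d5 = 10
d7 XOR e1 = 36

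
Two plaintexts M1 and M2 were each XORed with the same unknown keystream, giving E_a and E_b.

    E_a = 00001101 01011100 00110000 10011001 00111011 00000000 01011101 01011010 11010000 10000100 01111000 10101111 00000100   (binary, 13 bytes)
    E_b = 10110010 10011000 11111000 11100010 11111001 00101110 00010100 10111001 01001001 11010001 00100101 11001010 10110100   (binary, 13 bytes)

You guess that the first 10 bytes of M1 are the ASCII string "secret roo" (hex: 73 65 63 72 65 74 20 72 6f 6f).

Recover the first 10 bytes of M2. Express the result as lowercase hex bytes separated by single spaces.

cc a1 ab 09 a7 5a 69 91 f6 3a

First, E_a ⊕ E_b = (M1 ⊕ K) ⊕ (M2 ⊕ K) = M1 ⊕ M2, so the key drops out. Then M2 = (M1 ⊕ M2) ⊕ M1 over the first 10 bytes.
byte 0: (0d XOR b2) XOR 73 = bf XOR 73 = cc
byte 1: (5c XOR 98) XOR 65 = c4 XOR 65 = a1
byte 2: (30 XOR f8) XOR 63 = c8 XOR 63 = ab
byte 3: (99 XOR e2) XOR 72 = 7b XOR 72 = 09
byte 4: (3b XOR f9) XOR 65 = c2 XOR 65 = a7
byte 5: (00 XOR 2e) XOR 74 = 2e XOR 74 = 5a
byte 6: (5d XOR 14) XOR 20 = 49 XOR 20 = 69
byte 7: (5a XOR b9) XOR 72 = e3 XOR 72 = 91
byte 8: (d0 XOR 49) XOR 6f = 99 XOR 6f = f6
byte 9: (84 XOR d1) XOR 6f = 55 XOR 6f = 3a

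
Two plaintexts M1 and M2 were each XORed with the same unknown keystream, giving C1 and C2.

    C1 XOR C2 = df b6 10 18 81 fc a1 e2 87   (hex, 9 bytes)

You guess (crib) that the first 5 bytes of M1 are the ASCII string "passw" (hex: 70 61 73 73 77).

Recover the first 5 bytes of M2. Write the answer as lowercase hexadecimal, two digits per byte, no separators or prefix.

Since C1 ⊕ C2 = M1 ⊕ M2, XORing with the guessed M1 bytes yields the corresponding M2 bytes: M2 = (C1 ⊕ C2) ⊕ M1.
byte 0: df ^ 70 = af
byte 1: b6 ^ 61 = d7
byte 2: 10 ^ 73 = 63
byte 3: 18 ^ 73 = 6b
byte 4: 81 ^ 77 = f6

afd7636bf6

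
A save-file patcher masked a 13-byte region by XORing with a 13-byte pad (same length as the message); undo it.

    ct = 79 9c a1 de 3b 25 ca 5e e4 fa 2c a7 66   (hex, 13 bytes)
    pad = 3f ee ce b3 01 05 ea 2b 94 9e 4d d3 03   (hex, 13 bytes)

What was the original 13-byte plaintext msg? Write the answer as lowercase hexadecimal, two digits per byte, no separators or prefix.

46726f6d3a2020757064617465

XOR is its own inverse, so applying the key byte-wise gives the result directly.
79 ⊕ 3f = 46
9c ⊕ ee = 72
a1 ⊕ ce = 6f
de ⊕ b3 = 6d
3b ⊕ 01 = 3a
25 ⊕ 05 = 20
ca ⊕ ea = 20
5e ⊕ 2b = 75
e4 ⊕ 94 = 70
fa ⊕ 9e = 64
2c ⊕ 4d = 61
a7 ⊕ d3 = 74
66 ⊕ 03 = 65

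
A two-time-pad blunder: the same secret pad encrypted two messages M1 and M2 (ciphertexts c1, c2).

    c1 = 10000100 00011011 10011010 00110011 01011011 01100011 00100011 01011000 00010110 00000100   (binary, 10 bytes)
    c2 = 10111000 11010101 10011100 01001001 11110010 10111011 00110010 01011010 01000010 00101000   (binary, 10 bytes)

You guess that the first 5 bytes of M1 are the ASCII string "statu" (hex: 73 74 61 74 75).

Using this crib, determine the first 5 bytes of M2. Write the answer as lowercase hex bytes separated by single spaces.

First, c1 ⊕ c2 = (M1 ⊕ K) ⊕ (M2 ⊕ K) = M1 ⊕ M2, so the key drops out. Then M2 = (M1 ⊕ M2) ⊕ M1 over the first 5 bytes.
byte 0: (84 ⊕ b8) ⊕ 73 = 3c ⊕ 73 = 4f
byte 1: (1b ⊕ d5) ⊕ 74 = ce ⊕ 74 = ba
byte 2: (9a ⊕ 9c) ⊕ 61 = 06 ⊕ 61 = 67
byte 3: (33 ⊕ 49) ⊕ 74 = 7a ⊕ 74 = 0e
byte 4: (5b ⊕ f2) ⊕ 75 = a9 ⊕ 75 = dc

4f ba 67 0e dc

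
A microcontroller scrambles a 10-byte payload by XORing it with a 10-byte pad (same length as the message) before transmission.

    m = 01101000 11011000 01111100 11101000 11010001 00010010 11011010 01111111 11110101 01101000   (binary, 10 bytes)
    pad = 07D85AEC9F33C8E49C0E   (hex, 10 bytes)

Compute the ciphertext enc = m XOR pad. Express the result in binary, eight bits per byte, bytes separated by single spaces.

01101111 00000000 00100110 00000100 01001110 00100001 00010010 10011011 01101001 01100110

XOR is its own inverse, so applying the key byte-wise gives the result directly.
68 ⊕ 07 = 6f
d8 ⊕ d8 = 00
7c ⊕ 5a = 26
e8 ⊕ ec = 04
d1 ⊕ 9f = 4e
12 ⊕ 33 = 21
da ⊕ c8 = 12
7f ⊕ e4 = 9b
f5 ⊕ 9c = 69
68 ⊕ 0e = 66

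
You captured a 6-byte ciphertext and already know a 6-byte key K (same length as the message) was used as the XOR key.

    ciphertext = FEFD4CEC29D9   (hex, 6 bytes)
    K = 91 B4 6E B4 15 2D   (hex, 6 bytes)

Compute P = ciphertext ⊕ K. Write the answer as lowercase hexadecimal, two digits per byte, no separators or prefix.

XOR is its own inverse, so applying the key byte-wise gives the result directly.
byte 0: fe xor 91 = 6f
byte 1: fd xor b4 = 49
byte 2: 4c xor 6e = 22
byte 3: ec xor b4 = 58
byte 4: 29 xor 15 = 3c
byte 5: d9 xor 2d = f4

6f4922583cf4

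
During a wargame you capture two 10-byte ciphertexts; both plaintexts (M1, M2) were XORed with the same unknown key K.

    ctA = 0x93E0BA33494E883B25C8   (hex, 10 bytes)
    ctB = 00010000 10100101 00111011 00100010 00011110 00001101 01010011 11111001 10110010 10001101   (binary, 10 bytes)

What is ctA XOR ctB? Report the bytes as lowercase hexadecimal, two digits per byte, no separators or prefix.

834581115743dbc29745

ctA ⊕ ctB = (M1 ⊕ K) ⊕ (M2 ⊕ K) = M1 ⊕ M2 — the shared key cancels under XOR.
93 xor 10 = 83
e0 xor a5 = 45
ba xor 3b = 81
33 xor 22 = 11
49 xor 1e = 57
4e xor 0d = 43
88 xor 53 = db
3b xor f9 = c2
25 xor b2 = 97
c8 xor 8d = 45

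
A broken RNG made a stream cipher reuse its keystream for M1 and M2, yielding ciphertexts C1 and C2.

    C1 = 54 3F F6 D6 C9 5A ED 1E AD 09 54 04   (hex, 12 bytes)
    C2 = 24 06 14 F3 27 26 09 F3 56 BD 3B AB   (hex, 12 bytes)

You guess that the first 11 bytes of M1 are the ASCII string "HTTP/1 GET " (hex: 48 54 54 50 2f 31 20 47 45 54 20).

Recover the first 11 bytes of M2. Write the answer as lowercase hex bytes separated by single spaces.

First, C1 ⊕ C2 = (M1 ⊕ K) ⊕ (M2 ⊕ K) = M1 ⊕ M2, so the key drops out. Then M2 = (M1 ⊕ M2) ⊕ M1 over the first 11 bytes.
byte 0: (54 xor 24) xor 48 = 70 xor 48 = 38
byte 1: (3f xor 06) xor 54 = 39 xor 54 = 6d
byte 2: (f6 xor 14) xor 54 = e2 xor 54 = b6
byte 3: (d6 xor f3) xor 50 = 25 xor 50 = 75
byte 4: (c9 xor 27) xor 2f = ee xor 2f = c1
byte 5: (5a xor 26) xor 31 = 7c xor 31 = 4d
byte 6: (ed xor 09) xor 20 = e4 xor 20 = c4
byte 7: (1e xor f3) xor 47 = ed xor 47 = aa
byte 8: (ad xor 56) xor 45 = fb xor 45 = be
byte 9: (09 xor bd) xor 54 = b4 xor 54 = e0
byte 10: (54 xor 3b) xor 20 = 6f xor 20 = 4f

38 6d b6 75 c1 4d c4 aa be e0 4f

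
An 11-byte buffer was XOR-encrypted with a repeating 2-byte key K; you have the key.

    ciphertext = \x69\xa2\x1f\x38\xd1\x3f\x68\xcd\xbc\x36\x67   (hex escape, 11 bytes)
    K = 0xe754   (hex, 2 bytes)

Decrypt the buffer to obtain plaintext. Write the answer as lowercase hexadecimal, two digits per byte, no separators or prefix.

The 2-byte key repeats, so the effective keystream is e7 54 e7 54 e7 54 e7 54 e7 54 e7.
byte 0: 69 xor e7 = 8e
byte 1: a2 xor 54 = f6
byte 2: 1f xor e7 = f8
byte 3: 38 xor 54 = 6c
byte 4: d1 xor e7 = 36
byte 5: 3f xor 54 = 6b
byte 6: 68 xor e7 = 8f
byte 7: cd xor 54 = 99
byte 8: bc xor e7 = 5b
byte 9: 36 xor 54 = 62
byte 10: 67 xor e7 = 80

8ef6f86c366b8f995b6280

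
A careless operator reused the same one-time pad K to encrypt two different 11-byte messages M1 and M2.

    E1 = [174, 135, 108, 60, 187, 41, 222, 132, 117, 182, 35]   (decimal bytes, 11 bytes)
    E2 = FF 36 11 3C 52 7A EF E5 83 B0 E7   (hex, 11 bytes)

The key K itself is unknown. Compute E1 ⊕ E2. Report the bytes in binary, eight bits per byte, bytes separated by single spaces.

E1 ⊕ E2 = (M1 ⊕ K) ⊕ (M2 ⊕ K) = M1 ⊕ M2 — the shared key cancels under XOR.
ae ⊕ ff = 51
87 ⊕ 36 = b1
6c ⊕ 11 = 7d
3c ⊕ 3c = 00
bb ⊕ 52 = e9
29 ⊕ 7a = 53
de ⊕ ef = 31
84 ⊕ e5 = 61
75 ⊕ 83 = f6
b6 ⊕ b0 = 06
23 ⊕ e7 = c4

01010001 10110001 01111101 00000000 11101001 01010011 00110001 01100001 11110110 00000110 11000100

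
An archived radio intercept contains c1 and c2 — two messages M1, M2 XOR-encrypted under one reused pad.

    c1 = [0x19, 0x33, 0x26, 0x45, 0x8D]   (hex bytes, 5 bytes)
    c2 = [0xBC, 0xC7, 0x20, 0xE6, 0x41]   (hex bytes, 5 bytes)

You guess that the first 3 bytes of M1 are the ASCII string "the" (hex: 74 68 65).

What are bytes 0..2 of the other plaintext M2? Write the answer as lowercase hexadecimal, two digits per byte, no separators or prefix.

d19c63

First, c1 ⊕ c2 = (M1 ⊕ K) ⊕ (M2 ⊕ K) = M1 ⊕ M2, so the key drops out. Then M2 = (M1 ⊕ M2) ⊕ M1 over the first 3 bytes.
byte 0: (19 ⊕ bc) ⊕ 74 = a5 ⊕ 74 = d1
byte 1: (33 ⊕ c7) ⊕ 68 = f4 ⊕ 68 = 9c
byte 2: (26 ⊕ 20) ⊕ 65 = 06 ⊕ 65 = 63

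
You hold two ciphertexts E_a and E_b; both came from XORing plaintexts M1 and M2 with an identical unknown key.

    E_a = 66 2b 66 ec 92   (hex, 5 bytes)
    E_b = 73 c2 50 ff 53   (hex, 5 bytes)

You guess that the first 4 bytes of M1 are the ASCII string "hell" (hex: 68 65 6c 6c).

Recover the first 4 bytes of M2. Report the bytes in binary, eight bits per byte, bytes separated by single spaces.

01111101 10001100 01011010 01111111

First, E_a ⊕ E_b = (M1 ⊕ K) ⊕ (M2 ⊕ K) = M1 ⊕ M2, so the key drops out. Then M2 = (M1 ⊕ M2) ⊕ M1 over the first 4 bytes.
byte 0: (66 XOR 73) XOR 68 = 15 XOR 68 = 7d
byte 1: (2b XOR c2) XOR 65 = e9 XOR 65 = 8c
byte 2: (66 XOR 50) XOR 6c = 36 XOR 6c = 5a
byte 3: (ec XOR ff) XOR 6c = 13 XOR 6c = 7f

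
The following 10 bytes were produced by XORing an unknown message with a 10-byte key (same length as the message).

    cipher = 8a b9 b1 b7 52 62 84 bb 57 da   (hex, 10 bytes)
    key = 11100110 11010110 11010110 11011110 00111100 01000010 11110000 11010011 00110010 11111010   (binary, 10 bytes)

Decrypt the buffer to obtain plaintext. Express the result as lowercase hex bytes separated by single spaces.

6c 6f 67 69 6e 20 74 68 65 20

8a ^ e6 = 6c
b9 ^ d6 = 6f
b1 ^ d6 = 67
b7 ^ de = 69
52 ^ 3c = 6e
62 ^ 42 = 20
84 ^ f0 = 74
bb ^ d3 = 68
57 ^ 32 = 65
da ^ fa = 20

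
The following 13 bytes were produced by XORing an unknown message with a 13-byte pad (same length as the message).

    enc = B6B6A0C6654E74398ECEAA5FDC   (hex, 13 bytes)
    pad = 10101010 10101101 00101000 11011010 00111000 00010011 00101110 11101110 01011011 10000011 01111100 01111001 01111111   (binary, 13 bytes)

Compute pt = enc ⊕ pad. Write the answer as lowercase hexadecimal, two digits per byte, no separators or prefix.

byte 0: 10110110 XOR 10101010 = 00011100
byte 1: 10110110 XOR 10101101 = 00011011
byte 2: 10100000 XOR 00101000 = 10001000
byte 3: 11000110 XOR 11011010 = 00011100
byte 4: 01100101 XOR 00111000 = 01011101
byte 5: 01001110 XOR 00010011 = 01011101
byte 6: 01110100 XOR 00101110 = 01011010
byte 7: 00111001 XOR 11101110 = 11010111
byte 8: 10001110 XOR 01011011 = 11010101
byte 9: 11001110 XOR 10000011 = 01001101
byte 10: 10101010 XOR 01111100 = 11010110
byte 11: 01011111 XOR 01111001 = 00100110
byte 12: 11011100 XOR 01111111 = 10100011

1c1b881c5d5d5ad7d54dd626a3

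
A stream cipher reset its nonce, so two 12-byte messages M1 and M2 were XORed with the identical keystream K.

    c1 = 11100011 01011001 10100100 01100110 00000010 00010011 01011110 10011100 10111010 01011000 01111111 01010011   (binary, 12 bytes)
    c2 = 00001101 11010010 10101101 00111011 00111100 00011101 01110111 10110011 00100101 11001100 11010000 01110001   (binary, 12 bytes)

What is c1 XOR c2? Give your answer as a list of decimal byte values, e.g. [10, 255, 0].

c1 ⊕ c2 = (M1 ⊕ K) ⊕ (M2 ⊕ K) = M1 ⊕ M2 — the shared key cancels under XOR.
227 XOR  13 = 238
 89 XOR 210 = 139
164 XOR 173 =   9
102 XOR  59 =  93
  2 XOR  60 =  62
 19 XOR  29 =  14
 94 XOR 119 =  41
156 XOR 179 =  47
186 XOR  37 = 159
 88 XOR 204 = 148
127 XOR 208 = 175
 83 XOR 113 =  34

[238, 139, 9, 93, 62, 14, 41, 47, 159, 148, 175, 34]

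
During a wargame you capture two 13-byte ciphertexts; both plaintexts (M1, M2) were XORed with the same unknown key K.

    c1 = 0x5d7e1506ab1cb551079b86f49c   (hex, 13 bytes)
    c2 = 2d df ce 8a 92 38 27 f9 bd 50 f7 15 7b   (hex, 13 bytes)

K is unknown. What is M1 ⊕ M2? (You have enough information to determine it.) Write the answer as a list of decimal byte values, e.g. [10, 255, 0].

[112, 161, 219, 140, 57, 36, 146, 168, 186, 203, 113, 225, 231]

c1 ⊕ c2 = (M1 ⊕ K) ⊕ (M2 ⊕ K) = M1 ⊕ M2 — the shared key cancels under XOR.
 93 ^  45 = 112
126 ^ 223 = 161
 21 ^ 206 = 219
  6 ^ 138 = 140
171 ^ 146 =  57
 28 ^  56 =  36
181 ^  39 = 146
 81 ^ 249 = 168
  7 ^ 189 = 186
155 ^  80 = 203
134 ^ 247 = 113
244 ^  21 = 225
156 ^ 123 = 231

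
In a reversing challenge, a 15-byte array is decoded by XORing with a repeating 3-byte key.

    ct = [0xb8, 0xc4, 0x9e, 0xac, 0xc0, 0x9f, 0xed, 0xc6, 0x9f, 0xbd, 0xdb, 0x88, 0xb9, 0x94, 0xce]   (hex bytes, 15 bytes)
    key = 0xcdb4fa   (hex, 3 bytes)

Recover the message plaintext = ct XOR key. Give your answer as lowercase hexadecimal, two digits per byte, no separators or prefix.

The 3-byte key repeats, so the effective keystream is cd b4 fa cd b4 fa cd b4 fa cd b4 fa cd b4 fa.
byte 0: 10111000 XOR 11001101 = 01110101
byte 1: 11000100 XOR 10110100 = 01110000
byte 2: 10011110 XOR 11111010 = 01100100
byte 3: 10101100 XOR 11001101 = 01100001
byte 4: 11000000 XOR 10110100 = 01110100
byte 5: 10011111 XOR 11111010 = 01100101
byte 6: 11101101 XOR 11001101 = 00100000
byte 7: 11000110 XOR 10110100 = 01110010
byte 8: 10011111 XOR 11111010 = 01100101
byte 9: 10111101 XOR 11001101 = 01110000
byte 10: 11011011 XOR 10110100 = 01101111
byte 11: 10001000 XOR 11111010 = 01110010
byte 12: 10111001 XOR 11001101 = 01110100
byte 13: 10010100 XOR 10110100 = 00100000
byte 14: 11001110 XOR 11111010 = 00110100

757064617465207265706f72742034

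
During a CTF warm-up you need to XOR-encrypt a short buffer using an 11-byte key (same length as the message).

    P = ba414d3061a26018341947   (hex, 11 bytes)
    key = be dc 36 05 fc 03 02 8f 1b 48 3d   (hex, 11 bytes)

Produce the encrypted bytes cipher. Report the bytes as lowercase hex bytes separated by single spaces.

04 9d 7b 35 9d a1 62 97 2f 51 7a

XOR is its own inverse, so applying the key byte-wise gives the result directly.
ba xor be = 04
41 xor dc = 9d
4d xor 36 = 7b
30 xor 05 = 35
61 xor fc = 9d
a2 xor 03 = a1
60 xor 02 = 62
18 xor 8f = 97
34 xor 1b = 2f
19 xor 48 = 51
47 xor 3d = 7a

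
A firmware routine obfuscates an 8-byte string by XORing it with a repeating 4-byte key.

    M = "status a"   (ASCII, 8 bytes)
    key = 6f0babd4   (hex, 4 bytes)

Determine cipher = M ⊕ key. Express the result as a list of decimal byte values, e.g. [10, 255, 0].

[28, 127, 202, 160, 26, 120, 139, 181]

The 4-byte key repeats, so the effective keystream is 6f 0b ab d4 6f 0b ab d4.
byte 0: 73 ^ 6f = 1c
byte 1: 74 ^ 0b = 7f
byte 2: 61 ^ ab = ca
byte 3: 74 ^ d4 = a0
byte 4: 75 ^ 6f = 1a
byte 5: 73 ^ 0b = 78
byte 6: 20 ^ ab = 8b
byte 7: 61 ^ d4 = b5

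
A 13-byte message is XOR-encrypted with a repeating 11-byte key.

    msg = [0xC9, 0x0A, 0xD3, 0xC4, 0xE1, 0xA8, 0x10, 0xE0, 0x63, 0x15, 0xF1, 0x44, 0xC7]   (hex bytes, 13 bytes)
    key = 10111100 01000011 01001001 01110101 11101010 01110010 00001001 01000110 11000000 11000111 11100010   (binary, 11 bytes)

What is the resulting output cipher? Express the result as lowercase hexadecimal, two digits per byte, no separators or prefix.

75499ab10bda19a6a3d213f884

The 11-byte key repeats, so the effective keystream is bc 43 49 75 ea 72 09 46 c0 c7 e2 bc 43.
byte 0: c9 ⊕ bc = 75
byte 1: 0a ⊕ 43 = 49
byte 2: d3 ⊕ 49 = 9a
byte 3: c4 ⊕ 75 = b1
byte 4: e1 ⊕ ea = 0b
byte 5: a8 ⊕ 72 = da
byte 6: 10 ⊕ 09 = 19
byte 7: e0 ⊕ 46 = a6
byte 8: 63 ⊕ c0 = a3
byte 9: 15 ⊕ c7 = d2
byte 10: f1 ⊕ e2 = 13
byte 11: 44 ⊕ bc = f8
byte 12: c7 ⊕ 43 = 84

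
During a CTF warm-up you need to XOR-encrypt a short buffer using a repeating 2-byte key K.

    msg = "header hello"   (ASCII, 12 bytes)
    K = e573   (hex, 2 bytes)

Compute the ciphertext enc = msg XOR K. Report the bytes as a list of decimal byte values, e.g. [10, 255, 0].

The 2-byte key repeats, so the effective keystream is e5 73 e5 73 e5 73 e5 73 e5 73 e5 73.
byte 0: 68 ⊕ e5 = 8d
byte 1: 65 ⊕ 73 = 16
byte 2: 61 ⊕ e5 = 84
byte 3: 64 ⊕ 73 = 17
byte 4: 65 ⊕ e5 = 80
byte 5: 72 ⊕ 73 = 01
byte 6: 20 ⊕ e5 = c5
byte 7: 68 ⊕ 73 = 1b
byte 8: 65 ⊕ e5 = 80
byte 9: 6c ⊕ 73 = 1f
byte 10: 6c ⊕ e5 = 89
byte 11: 6f ⊕ 73 = 1c

[141, 22, 132, 23, 128, 1, 197, 27, 128, 31, 137, 28]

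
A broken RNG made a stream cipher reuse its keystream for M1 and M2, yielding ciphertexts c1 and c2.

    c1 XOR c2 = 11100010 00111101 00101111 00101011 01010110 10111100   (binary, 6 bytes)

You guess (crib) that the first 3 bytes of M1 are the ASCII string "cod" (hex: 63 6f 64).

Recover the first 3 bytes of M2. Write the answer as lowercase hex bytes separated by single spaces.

Since c1 ⊕ c2 = M1 ⊕ M2, XORing with the guessed M1 bytes yields the corresponding M2 bytes: M2 = (c1 ⊕ c2) ⊕ M1.
226 xor  99 = 129
 61 xor 111 =  82
 47 xor 100 =  75

81 52 4b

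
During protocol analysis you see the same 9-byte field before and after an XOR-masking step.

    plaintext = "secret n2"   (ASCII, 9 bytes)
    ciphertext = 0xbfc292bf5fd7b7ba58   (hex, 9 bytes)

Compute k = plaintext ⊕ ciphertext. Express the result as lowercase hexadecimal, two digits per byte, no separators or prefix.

Since ciphertext = plaintext ⊕ k, XORing both sides with plaintext gives k = plaintext ⊕ ciphertext.
73 ^ bf = cc
65 ^ c2 = a7
63 ^ 92 = f1
72 ^ bf = cd
65 ^ 5f = 3a
74 ^ d7 = a3
20 ^ b7 = 97
6e ^ ba = d4
32 ^ 58 = 6a

cca7f1cd3aa397d46a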